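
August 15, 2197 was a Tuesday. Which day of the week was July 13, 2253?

Day-of-year of August 15, 2197: 227.
Day-of-year of July 13, 2253: 194.
2197 has 365 days, so 365 − 227 = 138 days remain in 2197.
Full years 2198–2252: 42 common + 13 leap = 42×365 + 13×366 = 20088 days.
Total: 138 + 20088 + 194 = 20420 days.
20420 mod 7 = 1, so 1 day after Tuesday is Wednesday.

Wednesday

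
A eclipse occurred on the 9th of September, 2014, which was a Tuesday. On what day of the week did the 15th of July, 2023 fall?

Saturday

Day-of-year of September 9, 2014: 252.
Day-of-year of July 15, 2023: 196.
2014 has 365 days, so 365 − 252 = 113 days remain in 2014.
Full years 2015–2022: 6 common + 2 leap = 6×365 + 2×366 = 2922 days.
Total: 113 + 2922 + 196 = 3231 days.
3231 mod 7 = 4, so 4 days after Tuesday is Saturday.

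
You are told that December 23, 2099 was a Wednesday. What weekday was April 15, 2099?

Count forward from the earlier date (April 15, 2099) to the later (December 23, 2099):
April 2099: 30 − 15 = 15 days remain.
Then May (31), June (30), July (31), August (31), September (30), October (31), November (30): 31 + 30 + 31 + 31 + 30 + 31 + 30 = 214 days.
December 1–23, 2099: 23 days.
Total: 15 + 214 + 23 = 252 days.
252 is a multiple of 7, so April 15, 2099 falls on the same weekday: Wednesday.

Wednesday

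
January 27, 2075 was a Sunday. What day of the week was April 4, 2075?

January 2075: 31 − 27 = 4 days remain.
Then February 2075 (28), March (31): 28 + 31 = 59 days.
April 1–4, 2075: 4 days.
Total: 4 + 59 + 4 = 67 days.
67 mod 7 = 4, so 4 days after Sunday is Thursday.

Thursday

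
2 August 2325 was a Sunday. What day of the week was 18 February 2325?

Count forward from the earlier date (February 18, 2325) to the later (August 2, 2325):
February 2325: 28 − 18 = 10 days remain (2325 is not a leap year, so February has 28 days).
Then March (31), April (30), May (31), June (30), July (31): 31 + 30 + 31 + 30 + 31 = 153 days.
August 1–2, 2325: 2 days.
Total: 10 + 153 + 2 = 165 days.
165 mod 7 = 4, so 4 days before Sunday is Wednesday.

Wednesday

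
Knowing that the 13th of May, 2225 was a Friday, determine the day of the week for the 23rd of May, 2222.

Count forward from the earlier date (May 23, 2222) to the later (May 13, 2225):
May 23, 2222 → May 23, 2223: 365 days.
May 23, 2223 → May 23, 2224: 366 days (2224 is a leap year).
May 2224: 31 − 23 = 8 days remain.
Then 11 full months totalling 334 days.
May 1–13, 2225: 13 days.
Residual: 355 days.
Total: 1086 days.
1086 mod 7 = 1, so 1 day before Friday is Thursday.

Thursday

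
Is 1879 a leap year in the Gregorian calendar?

1879 is not a leap year.

No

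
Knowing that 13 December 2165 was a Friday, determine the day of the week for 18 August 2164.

Saturday

Count forward from the earlier date (August 18, 2164) to the later (December 13, 2165):
August 2164: 31 − 18 = 13 days remain.
Then 15 full months totalling 456 days.
December 1–13, 2165: 13 days.
Total: 13 + 456 + 13 = 482 days.
482 mod 7 = 6, so 6 days before Friday is Saturday.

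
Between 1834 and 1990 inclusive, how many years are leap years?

Years divisible by 4: 1836, 1840, …, 1988 — 39 in all.
Of these, 1900 is divisible by 100 but not 400, so not leap.
Leap years: 39 − 1 = 38.

38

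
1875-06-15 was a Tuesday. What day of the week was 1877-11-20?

Tuesday

Day-of-year of June 15, 1875: 166.
Day-of-year of November 20, 1877: 324.
1875 has 365 days, so 365 − 166 = 199 days remain in 1875.
Full years: 1876: 366. Sum = 366.
Total: 199 + 366 + 324 = 889 days.
889 is a multiple of 7, so 1877-11-20 falls on the same weekday: Tuesday.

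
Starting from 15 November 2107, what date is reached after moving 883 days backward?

15 June 2105

Count 883 days before November 15, 2107:
Day-of-year of June 15, 2105: 166.
Day-of-year of November 15, 2107: 319.
2105 has 365 days, so 365 − 166 = 199 days remain in 2105.
Full years: 2106: 365. Sum = 365.
Total: 199 + 365 + 319 = 883 days.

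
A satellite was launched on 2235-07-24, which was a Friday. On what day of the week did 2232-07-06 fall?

Count forward from the earlier date (July 6, 2232) to the later (July 24, 2235):
Day-of-year of July 6, 2232: 188.
Day-of-year of July 24, 2235: 205.
2232 has 366 days, so 366 − 188 = 178 days remain in 2232.
Full years: 2233: 365; 2234: 365. Sum = 730.
Total: 178 + 730 + 205 = 1113 days.
1113 is a multiple of 7, so 2232-07-06 falls on the same weekday: Friday.

Friday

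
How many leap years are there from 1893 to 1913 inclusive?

Years divisible by 4 in [1893, 1913]: 1896, 1900, 1904, 1908, 1912.
Of these, 1900 is divisible by 100 but not 400, so not leap.
Leap years: 5 − 1 = 4.

4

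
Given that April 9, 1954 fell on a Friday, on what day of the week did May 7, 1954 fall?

Friday

April 1954: 30 − 9 = 21 days remain.
May 1–7, 1954: 7 days.
Total: 21 + 7 = 28 days.
28 is a multiple of 7, so May 7, 1954 falls on the same weekday: Friday.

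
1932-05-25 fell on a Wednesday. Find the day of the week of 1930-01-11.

Count forward from the earlier date (January 11, 1930) to the later (May 25, 1932):
January 11, 1930 → January 11, 1931: 365 days.
January 11, 1931 → January 11, 1932: 365 days.
January 1932: 31 − 11 = 20 days remain.
Then February 1932 (29), March (31), April (30): 29 + 31 + 30 = 90 days.
May 1–25, 1932: 25 days.
Residual: 135 days.
Total: 865 days.
865 mod 7 = 4, so 4 days before Wednesday is Saturday.

Saturday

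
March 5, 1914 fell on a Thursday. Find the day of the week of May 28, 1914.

March 1914: 31 − 5 = 26 days remain.
Then April (30): 30 days.
May 1–28, 1914: 28 days.
Total: 26 + 30 + 28 = 84 days.
84 is a multiple of 7, so May 28, 1914 falls on the same weekday: Thursday.

Thursday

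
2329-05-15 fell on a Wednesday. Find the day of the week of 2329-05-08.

Wednesday

Count forward from the earlier date (May 8, 2329) to the later (May 15, 2329):
Within May 2329: 15 − 8 = 7 days.
7 is a multiple of 7, so 2329-05-08 falls on the same weekday: Wednesday.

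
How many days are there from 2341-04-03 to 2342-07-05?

458

Day-of-year of April 3, 2341: 93.
Day-of-year of July 5, 2342: 186.
2341 has 365 days, so 365 − 93 = 272 days remain in 2341.
Total: 272 + 186 = 458 days.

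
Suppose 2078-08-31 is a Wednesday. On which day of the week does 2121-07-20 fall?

Day-of-year of August 31, 2078: 243.
Day-of-year of July 20, 2121: 201.
2078 has 365 days, so 365 − 243 = 122 days remain in 2078.
Full years 2079–2120: 32 common + 10 leap = 32×365 + 10×366 = 15340 days.
Total: 122 + 15340 + 201 = 15663 days.
15663 mod 7 = 4, so 4 days after Wednesday is Sunday.

Sunday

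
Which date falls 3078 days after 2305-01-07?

2313-06-12

Count 3078 days after January 7, 2305:
Day-of-year of January 7, 2305: 7.
Day-of-year of June 12, 2313: 163.
2305 has 365 days, so 365 − 7 = 358 days remain in 2305.
Full years 2306–2312: 5 common + 2 leap = 5×365 + 2×366 = 2557 days.
Total: 358 + 2557 + 163 = 3078 days.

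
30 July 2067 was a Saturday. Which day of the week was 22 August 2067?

July 2067: 31 − 30 = 1 day remains.
August 1–22, 2067: 22 days.
Total: 1 + 22 = 23 days.
23 mod 7 = 2, so 2 days after Saturday is Monday.

Monday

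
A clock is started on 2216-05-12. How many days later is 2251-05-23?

12794

From May 12, 2216 to May 12, 2251: 35 years, of which 8 contain a Feb 29 — 27×365 + 8×366 = 12783 days.
Within May 2251: 23 − 12 = 11 days.
Total: 12794 days.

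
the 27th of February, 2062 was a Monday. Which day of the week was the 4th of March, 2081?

From February 27, 2062 to February 27, 2081: 19 years, of which 5 contain a Feb 29 — 14×365 + 5×366 = 6940 days.
February 2081: 28 − 27 = 1 day remains (2081 is not a leap year, so February has 28 days).
March 1–4, 2081: 4 days.
Residual: 5 days.
Total: 6945 days.
6945 mod 7 = 1, so 1 day after Monday is Tuesday.

Tuesday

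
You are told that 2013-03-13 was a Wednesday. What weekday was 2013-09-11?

Wednesday

March 2013: 31 − 13 = 18 days remain.
Then April (30), May (31), June (30), July (31), August (31): 30 + 31 + 30 + 31 + 31 = 153 days.
September 1–11, 2013: 11 days.
Total: 18 + 153 + 11 = 182 days.
182 is a multiple of 7, so 2013-09-11 falls on the same weekday: Wednesday.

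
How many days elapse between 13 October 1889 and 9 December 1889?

October 1889: 31 − 13 = 18 days remain.
Then November (30): 30 days.
December 1–9, 1889: 9 days.
Total: 18 + 30 + 9 = 57 days.

57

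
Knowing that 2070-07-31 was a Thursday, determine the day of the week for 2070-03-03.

Count forward from the earlier date (March 3, 2070) to the later (July 31, 2070):
March 2070: 31 − 3 = 28 days remain.
Then April (30), May (31), June (30): 30 + 31 + 30 = 91 days.
July 1–31, 2070: 31 days.
Total: 28 + 91 + 31 = 150 days.
150 mod 7 = 3, so 3 days before Thursday is Monday.

Monday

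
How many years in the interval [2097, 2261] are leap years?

Years divisible by 4: 2100, 2104, …, 2260 — 41 in all.
Of these, 2100, 2200 are divisible by 100 but not 400, so not leap.
Leap years: 41 − 2 = 39.

39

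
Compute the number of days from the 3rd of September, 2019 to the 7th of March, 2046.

From September 3, 2019 to September 3, 2045: 26 years, of which 7 contain a Feb 29 — 19×365 + 7×366 = 9497 days.
September 2045: 30 − 3 = 27 days remain.
Then October (31), November (30), December (31), January (31), February 2046 (28): 31 + 30 + 31 + 31 + 28 = 151 days.
March 1–7, 2046: 7 days.
Residual: 185 days.
Total: 9682 days.

9682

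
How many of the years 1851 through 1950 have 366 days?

Years divisible by 4: 1852, 1856, …, 1948 — 25 in all.
Of these, 1900 is divisible by 100 but not 400, so not leap.
Leap years: 25 − 1 = 24.

24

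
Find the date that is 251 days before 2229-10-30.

2229-02-21

Count 251 days before October 30, 2229:
February 2229: 28 − 21 = 7 days remain (2229 is not a leap year, so February has 28 days).
Then March (31), April (30), May (31), June (30), July (31), August (31), September (30): 31 + 30 + 31 + 30 + 31 + 31 + 30 = 214 days.
October 1–30, 2229: 30 days.
Total: 7 + 214 + 30 = 251 days.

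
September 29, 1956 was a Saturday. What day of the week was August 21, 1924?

Thursday

Count forward from the earlier date (August 21, 1924) to the later (September 29, 1956):
From August 21, 1924 to August 21, 1956: 32 years, of which 8 contain a Feb 29 — 24×365 + 8×366 = 11688 days.
August 1956: 31 − 21 = 10 days remain.
September 1–29, 1956: 29 days.
Residual: 39 days.
Total: 11727 days.
11727 mod 7 = 2, so 2 days before Saturday is Thursday.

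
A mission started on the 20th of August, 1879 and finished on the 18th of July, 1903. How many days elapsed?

Day-of-year of August 20, 1879: 232.
Day-of-year of July 18, 1903: 199.
1879 has 365 days, so 365 − 232 = 133 days remain in 1879.
Full years 1880–1902: 18 common + 5 leap = 18×365 + 5×366 = 8400 days.
Total: 133 + 8400 + 199 = 8732 days.

8732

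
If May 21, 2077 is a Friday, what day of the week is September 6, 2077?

May 2077: 31 − 21 = 10 days remain.
Then June (30), July (31), August (31): 30 + 31 + 31 = 92 days.
September 1–6, 2077: 6 days.
Total: 10 + 92 + 6 = 108 days.
108 mod 7 = 3, so 3 days after Friday is Monday.

Monday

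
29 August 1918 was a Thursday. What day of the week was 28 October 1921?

Day-of-year of August 29, 1918: 241.
Day-of-year of October 28, 1921: 301.
1918 has 365 days, so 365 − 241 = 124 days remain in 1918.
Full years: 1919: 365; 1920: 366. Sum = 731.
Total: 124 + 731 + 301 = 1156 days.
1156 mod 7 = 1, so 1 day after Thursday is Friday.

Friday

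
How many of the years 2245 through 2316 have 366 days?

17

Years divisible by 4: 2248, 2252, …, 2316 — 18 in all.
Of these, 2300 is divisible by 100 but not 400, so not leap.
Leap years: 18 − 1 = 17.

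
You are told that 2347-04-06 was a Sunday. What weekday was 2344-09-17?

Sunday

Count forward from the earlier date (September 17, 2344) to the later (April 6, 2347):
September 17, 2344 → September 17, 2345: 365 days.
September 17, 2345 → September 17, 2346: 365 days.
September 2346: 30 − 17 = 13 days remain.
Then October (31), November (30), December (31), January (31), February 2347 (28), March (31): 31 + 30 + 31 + 31 + 28 + 31 = 182 days.
April 1–6, 2347: 6 days.
Residual: 201 days.
Total: 931 days.
931 is a multiple of 7, so 2344-09-17 falls on the same weekday: Sunday.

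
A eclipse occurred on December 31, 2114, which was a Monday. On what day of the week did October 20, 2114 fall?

Count forward from the earlier date (October 20, 2114) to the later (December 31, 2114):
October 2114: 31 − 20 = 11 days remain.
Then November (30): 30 days.
December 1–31, 2114: 31 days.
Total: 11 + 30 + 31 = 72 days.
72 mod 7 = 2, so 2 days before Monday is Saturday.

Saturday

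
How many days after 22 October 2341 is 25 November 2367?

9530

From October 22, 2341 to October 22, 2367: 26 years, of which 6 contain a Feb 29 — 20×365 + 6×366 = 9496 days.
October 2367: 31 − 22 = 9 days remain.
November 1–25, 2367: 25 days.
Residual: 34 days.
Total: 9530 days.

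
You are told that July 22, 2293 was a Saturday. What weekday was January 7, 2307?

Monday

From July 22, 2293 to July 22, 2306: 13 years, of which 2 contain a Feb 29 — 11×365 + 2×366 = 4747 days.
(2300 is not a leap year (divisible by 100 but not 400).)
July 2306: 31 − 22 = 9 days remain.
Then August (31), September (30), October (31), November (30), December (31): 31 + 30 + 31 + 30 + 31 = 153 days.
January 1–7, 2307: 7 days.
Residual: 169 days.
Total: 4916 days.
4916 mod 7 = 2, so 2 days after Saturday is Monday.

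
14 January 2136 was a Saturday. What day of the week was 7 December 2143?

From January 14, 2136 to January 14, 2143: 7 years, of which 2 contain a Feb 29 — 5×365 + 2×366 = 2557 days.
January 2143: 31 − 14 = 17 days remain.
Then 10 full months totalling 303 days.
December 1–7, 2143: 7 days.
Residual: 327 days.
Total: 2884 days.
2884 is a multiple of 7, so 7 December 2143 falls on the same weekday: Saturday.

Saturday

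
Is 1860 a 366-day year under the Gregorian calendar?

1860 is a leap year.

Yes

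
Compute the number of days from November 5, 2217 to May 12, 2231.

4936

From November 5, 2217 to November 5, 2230: 13 years, of which 3 contain a Feb 29 — 10×365 + 3×366 = 4748 days.
November 2230: 30 − 5 = 25 days remain.
Then December (31), January (31), February 2231 (28), March (31), April (30): 31 + 31 + 28 + 31 + 30 = 151 days.
May 1–12, 2231: 12 days.
Residual: 188 days.
Total: 4936 days.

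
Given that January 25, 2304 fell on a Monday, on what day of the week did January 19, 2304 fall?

Tuesday

Count forward from the earlier date (January 19, 2304) to the later (January 25, 2304):
Within January 2304: 25 − 19 = 6 days.
6 mod 7 = 6, so 6 days before Monday is Tuesday.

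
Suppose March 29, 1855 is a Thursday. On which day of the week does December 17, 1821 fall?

Count forward from the earlier date (December 17, 1821) to the later (March 29, 1855):
Day-of-year of December 17, 1821: 351.
Day-of-year of March 29, 1855: 88.
1821 has 365 days, so 365 − 351 = 14 days remain in 1821.
Full years 1822–1854: 25 common + 8 leap = 25×365 + 8×366 = 12053 days.
Total: 14 + 12053 + 88 = 12155 days.
12155 mod 7 = 3, so 3 days before Thursday is Monday.

Monday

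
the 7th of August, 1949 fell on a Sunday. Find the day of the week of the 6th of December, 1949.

August 1949: 31 − 7 = 24 days remain.
Then September (30), October (31), November (30): 30 + 31 + 30 = 91 days.
December 1–6, 1949: 6 days.
Total: 24 + 91 + 6 = 121 days.
121 mod 7 = 2, so 2 days after Sunday is Tuesday.

Tuesday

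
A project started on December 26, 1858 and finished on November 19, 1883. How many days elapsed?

9094

Day-of-year of December 26, 1858: 360.
Day-of-year of November 19, 1883: 323.
1858 has 365 days, so 365 − 360 = 5 days remain in 1858.
Full years 1859–1882: 18 common + 6 leap = 18×365 + 6×366 = 8766 days.
Total: 5 + 8766 + 323 = 9094 days.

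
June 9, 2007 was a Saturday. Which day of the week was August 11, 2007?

Saturday

June 2007: 30 − 9 = 21 days remain.
Then July (31): 31 days.
August 1–11, 2007: 11 days.
Total: 21 + 31 + 11 = 63 days.
63 is a multiple of 7, so August 11, 2007 falls on the same weekday: Saturday.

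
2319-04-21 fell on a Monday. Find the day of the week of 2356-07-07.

Saturday

From April 21, 2319 to April 21, 2356: 37 years, of which 10 contain a Feb 29 — 27×365 + 10×366 = 13515 days.
April 2356: 30 − 21 = 9 days remain.
Then May (31), June (30): 31 + 30 = 61 days.
July 1–7, 2356: 7 days.
Residual: 77 days.
Total: 13592 days.
13592 mod 7 = 5, so 5 days after Monday is Saturday.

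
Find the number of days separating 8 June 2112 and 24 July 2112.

46

June 2112: 30 − 8 = 22 days remain.
July 1–24, 2112: 24 days.
Total: 22 + 24 = 46 days.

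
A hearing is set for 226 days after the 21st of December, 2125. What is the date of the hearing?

the 4th of August, 2126

Count 226 days after December 21, 2125:
December 2125: 31 − 21 = 10 days remain.
Then January (31), February 2126 (28), March (31), April (30), May (31), June (30), July (31): 31 + 28 + 31 + 30 + 31 + 30 + 31 = 212 days.
August 1–4, 2126: 4 days.
Total: 10 + 212 + 4 = 226 days.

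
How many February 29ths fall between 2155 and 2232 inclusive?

Years divisible by 4: 2156, 2160, …, 2232 — 20 in all.
Of these, 2200 is divisible by 100 but not 400, so not leap.
Leap years: 20 − 1 = 19.

19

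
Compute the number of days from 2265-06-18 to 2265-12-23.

June 2265: 30 − 18 = 12 days remain.
Then July (31), August (31), September (30), October (31), November (30): 31 + 31 + 30 + 31 + 30 = 153 days.
December 1–23, 2265: 23 days.
Total: 12 + 153 + 23 = 188 days.

188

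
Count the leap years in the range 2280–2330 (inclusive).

Years divisible by 4: 2280, 2284, …, 2328 — 13 in all.
Of these, 2300 is divisible by 100 but not 400, so not leap.
Leap years: 13 − 1 = 12.

12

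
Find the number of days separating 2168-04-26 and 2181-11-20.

Day-of-year of April 26, 2168: 117.
Day-of-year of November 20, 2181: 324.
2168 has 366 days, so 366 − 117 = 249 days remain in 2168.
Full years 2169–2180: 9 common + 3 leap = 9×365 + 3×366 = 4383 days.
Total: 249 + 4383 + 324 = 4956 days.

4956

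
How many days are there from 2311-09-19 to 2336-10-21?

9164

From September 19, 2311 to September 19, 2336: 25 years, of which 7 contain a Feb 29 — 18×365 + 7×366 = 9132 days.
September 2336: 30 − 19 = 11 days remain.
October 1–21, 2336: 21 days.
Residual: 32 days.
Total: 9164 days.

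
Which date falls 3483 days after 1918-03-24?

1927-10-06

Count 3483 days after March 24, 1918:
From March 24, 1918 to March 24, 1927: 9 years, of which 2 contain a Feb 29 — 7×365 + 2×366 = 3287 days.
March 1927: 31 − 24 = 7 days remain.
Then April (30), May (31), June (30), July (31), August (31), September (30): 30 + 31 + 30 + 31 + 31 + 30 = 183 days.
October 1–6, 1927: 6 days.
Residual: 196 days.
Total: 3483 days.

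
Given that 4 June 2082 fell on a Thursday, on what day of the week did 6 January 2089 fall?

Day-of-year of June 4, 2082: 155.
Day-of-year of January 6, 2089: 6.
2082 has 365 days, so 365 − 155 = 210 days remain in 2082.
Full years: 2083: 365; 2084: 366; 2085: 365; 2086: 365; 2087: 365; 2088: 366. Sum = 2192.
Total: 210 + 2192 + 6 = 2408 days.
2408 is a multiple of 7, so 6 January 2089 falls on the same weekday: Thursday.

Thursday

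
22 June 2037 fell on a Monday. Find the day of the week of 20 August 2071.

Thursday

Day-of-year of June 22, 2037: 173.
Day-of-year of August 20, 2071: 232.
2037 has 365 days, so 365 − 173 = 192 days remain in 2037.
Full years 2038–2070: 25 common + 8 leap = 25×365 + 8×366 = 12053 days.
Total: 192 + 12053 + 232 = 12477 days.
12477 mod 7 = 3, so 3 days after Monday is Thursday.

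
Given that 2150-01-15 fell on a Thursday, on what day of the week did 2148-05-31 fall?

Friday

Count forward from the earlier date (May 31, 2148) to the later (January 15, 2150):
May 31, 2148 → May 31, 2149: 365 days.
May 2149: 31 − 31 = 0 days remain.
Then June (30), July (31), August (31), September (30), October (31), November (30), December (31): 30 + 31 + 31 + 30 + 31 + 30 + 31 = 214 days.
January 1–15, 2150: 15 days.
Residual: 229 days.
Total: 594 days.
594 mod 7 = 6, so 6 days before Thursday is Friday.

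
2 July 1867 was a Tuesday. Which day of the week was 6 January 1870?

Thursday

Day-of-year of July 2, 1867: 183.
Day-of-year of January 6, 1870: 6.
1867 has 365 days, so 365 − 183 = 182 days remain in 1867.
Full years: 1868: 366; 1869: 365. Sum = 731.
Total: 182 + 731 + 6 = 919 days.
919 mod 7 = 2, so 2 days after Tuesday is Thursday.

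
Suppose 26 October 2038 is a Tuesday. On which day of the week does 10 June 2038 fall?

Thursday

Count forward from the earlier date (June 10, 2038) to the later (October 26, 2038):
June 2038: 30 − 10 = 20 days remain.
Then July (31), August (31), September (30): 31 + 31 + 30 = 92 days.
October 1–26, 2038: 26 days.
Total: 20 + 92 + 26 = 138 days.
138 mod 7 = 5, so 5 days before Tuesday is Thursday.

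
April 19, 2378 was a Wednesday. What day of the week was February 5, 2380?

Tuesday

April 2378: 30 − 19 = 11 days remain.
Then 21 full months totalling 641 days.
February 1–5, 2380: 5 days (2380 is a leap year).
Total: 11 + 641 + 5 = 657 days.
657 mod 7 = 6, so 6 days after Wednesday is Tuesday.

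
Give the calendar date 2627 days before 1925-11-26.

1918-09-17

Count 2627 days before November 26, 1925:
Day-of-year of September 17, 1918: 260.
Day-of-year of November 26, 1925: 330.
1918 has 365 days, so 365 − 260 = 105 days remain in 1918.
Full years: 1919: 365; 1920: 366; 1921: 365; 1922: 365; 1923: 365; 1924: 366. Sum = 2192.
Total: 105 + 2192 + 330 = 2627 days.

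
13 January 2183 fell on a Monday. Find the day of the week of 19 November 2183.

January 2183: 31 − 13 = 18 days remain.
Then 9 full months totalling 273 days.
November 1–19, 2183: 19 days.
Total: 18 + 273 + 19 = 310 days.
310 mod 7 = 2, so 2 days after Monday is Wednesday.

Wednesday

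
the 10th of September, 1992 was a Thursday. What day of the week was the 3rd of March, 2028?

Day-of-year of September 10, 1992: 254.
Day-of-year of March 3, 2028: 63.
1992 has 366 days, so 366 − 254 = 112 days remain in 1992.
Full years 1993–2027: 27 common + 8 leap = 27×365 + 8×366 = 12783 days.
Total: 112 + 12783 + 63 = 12958 days.
12958 mod 7 = 1, so 1 day after Thursday is Friday.

Friday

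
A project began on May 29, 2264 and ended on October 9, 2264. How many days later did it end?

May 2264: 31 − 29 = 2 days remain.
Then June (30), July (31), August (31), September (30): 30 + 31 + 31 + 30 = 122 days.
October 1–9, 2264: 9 days.
Total: 2 + 122 + 9 = 133 days.

133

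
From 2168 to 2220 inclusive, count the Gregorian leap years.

Years divisible by 4: 2168, 2172, …, 2220 — 14 in all.
Of these, 2200 is divisible by 100 but not 400, so not leap.
Leap years: 14 − 1 = 13.

13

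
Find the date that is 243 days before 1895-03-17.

1894-07-17

Count 243 days before March 17, 1895:
July 1894: 31 − 17 = 14 days remain.
Then August (31), September (30), October (31), November (30), December (31), January (31), February 1895 (28): 31 + 30 + 31 + 30 + 31 + 31 + 28 = 212 days.
March 1–17, 1895: 17 days.
Total: 14 + 212 + 17 = 243 days.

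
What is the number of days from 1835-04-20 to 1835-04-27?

Within April 1835: 27 − 20 = 7 days.

7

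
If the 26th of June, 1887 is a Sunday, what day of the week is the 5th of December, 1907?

Thursday

From June 26, 1887 to June 26, 1907: 20 years, of which 4 contain a Feb 29 — 16×365 + 4×366 = 7304 days.
(1900 is not a leap year (divisible by 100 but not 400).)
June 1907: 30 − 26 = 4 days remain.
Then July (31), August (31), September (30), October (31), November (30): 31 + 31 + 30 + 31 + 30 = 153 days.
December 1–5, 1907: 5 days.
Residual: 162 days.
Total: 7466 days.
7466 mod 7 = 4, so 4 days after Sunday is Thursday.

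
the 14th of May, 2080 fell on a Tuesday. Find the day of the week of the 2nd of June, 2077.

Count forward from the earlier date (June 2, 2077) to the later (May 14, 2080):
Day-of-year of June 2, 2077: 153.
Day-of-year of May 14, 2080: 135.
2077 has 365 days, so 365 − 153 = 212 days remain in 2077.
Full years: 2078: 365; 2079: 365. Sum = 730.
Total: 212 + 730 + 135 = 1077 days.
1077 mod 7 = 6, so 6 days before Tuesday is Wednesday.

Wednesday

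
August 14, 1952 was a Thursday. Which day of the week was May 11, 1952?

Count forward from the earlier date (May 11, 1952) to the later (August 14, 1952):
May 1952: 31 − 11 = 20 days remain.
Then June (30), July (31): 30 + 31 = 61 days.
August 1–14, 1952: 14 days.
Total: 20 + 61 + 14 = 95 days.
95 mod 7 = 4, so 4 days before Thursday is Sunday.

Sunday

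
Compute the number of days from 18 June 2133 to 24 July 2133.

36

June 2133: 30 − 18 = 12 days remain.
July 1–24, 2133: 24 days.
Total: 12 + 24 = 36 days.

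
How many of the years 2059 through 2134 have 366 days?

Years divisible by 4: 2060, 2064, …, 2132 — 19 in all.
Of these, 2100 is divisible by 100 but not 400, so not leap.
Leap years: 19 − 1 = 18.

18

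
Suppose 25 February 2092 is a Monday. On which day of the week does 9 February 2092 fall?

Count forward from the earlier date (February 9, 2092) to the later (February 25, 2092):
Within February 2092: 25 − 9 = 16 days.
16 mod 7 = 2, so 2 days before Monday is Saturday.

Saturday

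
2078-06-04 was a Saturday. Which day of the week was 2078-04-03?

Count forward from the earlier date (April 3, 2078) to the later (June 4, 2078):
April 2078: 30 − 3 = 27 days remain.
Then May (31): 31 days.
June 1–4, 2078: 4 days.
Total: 27 + 31 + 4 = 62 days.
62 mod 7 = 6, so 6 days before Saturday is Sunday.

Sunday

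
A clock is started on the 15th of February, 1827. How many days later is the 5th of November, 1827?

263

February 1827: 28 − 15 = 13 days remain (1827 is not a leap year, so February has 28 days).
Then March (31), April (30), May (31), June (30), July (31), August (31), September (30), October (31): 31 + 30 + 31 + 30 + 31 + 31 + 30 + 31 = 245 days.
November 1–5, 1827: 5 days.
Total: 13 + 245 + 5 = 263 days.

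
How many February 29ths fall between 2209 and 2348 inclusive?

34

Years divisible by 4: 2212, 2216, …, 2348 — 35 in all.
Of these, 2300 is divisible by 100 but not 400, so not leap.
Leap years: 35 − 1 = 34.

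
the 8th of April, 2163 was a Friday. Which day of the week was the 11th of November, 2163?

April 2163: 30 − 8 = 22 days remain.
Then May (31), June (30), July (31), August (31), September (30), October (31): 31 + 30 + 31 + 31 + 30 + 31 = 184 days.
November 1–11, 2163: 11 days.
Total: 22 + 184 + 11 = 217 days.
217 is a multiple of 7, so the 11th of November, 2163 falls on the same weekday: Friday.

Friday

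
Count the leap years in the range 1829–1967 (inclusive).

Years divisible by 4: 1832, 1836, …, 1964 — 34 in all.
Of these, 1900 is divisible by 100 but not 400, so not leap.
Leap years: 34 − 1 = 33.

33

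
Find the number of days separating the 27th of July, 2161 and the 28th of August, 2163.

July 2161: 31 − 27 = 4 days remain.
Then 24 full months totalling 730 days.
August 1–28, 2163: 28 days.
Total: 4 + 730 + 28 = 762 days.

762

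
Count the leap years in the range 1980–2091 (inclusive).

Years divisible by 4: 1980, 1984, …, 2088 — 28 in all.
2000 is divisible by 400, so still leap.
No century exceptions apply. Count: 28.

28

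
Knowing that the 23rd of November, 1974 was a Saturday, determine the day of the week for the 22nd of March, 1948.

Monday

Count forward from the earlier date (March 22, 1948) to the later (November 23, 1974):
From March 22, 1948 to March 22, 1974: 26 years, of which 6 contain a Feb 29 — 20×365 + 6×366 = 9496 days.
March 1974: 31 − 22 = 9 days remain.
Then April (30), May (31), June (30), July (31), August (31), September (30), October (31): 30 + 31 + 30 + 31 + 31 + 30 + 31 = 214 days.
November 1–23, 1974: 23 days.
Residual: 246 days.
Total: 9742 days.
9742 mod 7 = 5, so 5 days before Saturday is Monday.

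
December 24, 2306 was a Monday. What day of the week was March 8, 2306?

Thursday

Count forward from the earlier date (March 8, 2306) to the later (December 24, 2306):
March 2306: 31 − 8 = 23 days remain.
Then April (30), May (31), June (30), July (31), August (31), September (30), October (31), November (30): 30 + 31 + 30 + 31 + 31 + 30 + 31 + 30 = 244 days.
December 1–24, 2306: 24 days.
Total: 23 + 244 + 24 = 291 days.
291 mod 7 = 4, so 4 days before Monday is Thursday.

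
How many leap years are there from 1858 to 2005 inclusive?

Years divisible by 4: 1860, 1864, …, 2004 — 37 in all.
Of these, 1900 is divisible by 100 but not 400, so not leap.
2000 is divisible by 400, so still leap.
Leap years: 37 − 1 = 36.

36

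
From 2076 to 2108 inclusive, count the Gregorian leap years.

Years divisible by 4 in [2076, 2108]: 2076, 2080, 2084, 2088, 2092, 2096, 2100, 2104, 2108.
Of these, 2100 is divisible by 100 but not 400, so not leap.
Leap years: 9 − 1 = 8.

8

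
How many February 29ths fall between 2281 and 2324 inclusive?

Years divisible by 4 in [2281, 2324]: 2284, 2288, 2292, 2296, 2300, 2304, 2308, 2312, 2316, 2320, 2324.
Of these, 2300 is divisible by 100 but not 400, so not leap.
Leap years: 11 − 1 = 10.

10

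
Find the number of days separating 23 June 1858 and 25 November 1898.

14765

Day-of-year of June 23, 1858: 174.
Day-of-year of November 25, 1898: 329.
1858 has 365 days, so 365 − 174 = 191 days remain in 1858.
Full years 1859–1897: 29 common + 10 leap = 29×365 + 10×366 = 14245 days.
Total: 191 + 14245 + 329 = 14765 days.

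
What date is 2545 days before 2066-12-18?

2059-12-30

Count 2545 days before December 18, 2066:
December 30, 2059 → December 30, 2060: 366 days (2060 is a leap year).
December 30, 2060 → December 30, 2061: 365 days.
December 30, 2061 → December 30, 2062: 365 days.
December 30, 2062 → December 30, 2063: 365 days.
December 30, 2063 → December 30, 2064: 366 days (2064 is a leap year).
December 30, 2064 → December 30, 2065: 365 days.
December 2065: 31 − 30 = 1 day remains.
Then 11 full months totalling 334 days.
December 1–18, 2066: 18 days.
Residual: 353 days.
Total: 2545 days.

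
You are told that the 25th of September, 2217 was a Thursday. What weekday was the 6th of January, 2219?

Day-of-year of September 25, 2217: 268.
Day-of-year of January 6, 2219: 6.
2217 has 365 days, so 365 − 268 = 97 days remain in 2217.
Full years: 2218: 365. Sum = 365.
Total: 97 + 365 + 6 = 468 days.
468 mod 7 = 6, so 6 days after Thursday is Wednesday.

Wednesday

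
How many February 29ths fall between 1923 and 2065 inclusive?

Years divisible by 4: 1924, 1928, …, 2064 — 36 in all.
2000 is divisible by 400, so still leap.
No century exceptions apply. Count: 36.

36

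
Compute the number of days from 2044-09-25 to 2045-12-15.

446

Day-of-year of September 25, 2044: 269.
Day-of-year of December 15, 2045: 349.
2044 has 366 days, so 366 − 269 = 97 days remain in 2044.
Total: 97 + 349 = 446 days.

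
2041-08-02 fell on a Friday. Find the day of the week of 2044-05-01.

Day-of-year of August 2, 2041: 214.
Day-of-year of May 1, 2044: 122.
2041 has 365 days, so 365 − 214 = 151 days remain in 2041.
Full years: 2042: 365; 2043: 365. Sum = 730.
Total: 151 + 730 + 122 = 1003 days.
1003 mod 7 = 2, so 2 days after Friday is Sunday.

Sunday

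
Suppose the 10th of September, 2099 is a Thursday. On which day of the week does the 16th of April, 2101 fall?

September 10, 2099 → September 10, 2100: 365 days (2100 is not a leap year (divisible by 100 but not 400)).
September 2100: 30 − 10 = 20 days remain.
Then October (31), November (30), December (31), January (31), February 2101 (28), March (31): 31 + 30 + 31 + 31 + 28 + 31 = 182 days.
April 1–16, 2101: 16 days.
Residual: 218 days.
Total: 583 days.
583 mod 7 = 2, so 2 days after Thursday is Saturday.

Saturday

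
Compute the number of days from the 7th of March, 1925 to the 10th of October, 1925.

217

March 1925: 31 − 7 = 24 days remain.
Then April (30), May (31), June (30), July (31), August (31), September (30): 30 + 31 + 30 + 31 + 31 + 30 = 183 days.
October 1–10, 1925: 10 days.
Total: 24 + 183 + 10 = 217 days.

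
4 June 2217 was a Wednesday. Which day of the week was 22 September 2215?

Count forward from the earlier date (September 22, 2215) to the later (June 4, 2217):
September 22, 2215 → September 22, 2216: 366 days (2216 is a leap year).
September 2216: 30 − 22 = 8 days remain.
Then October (31), November (30), December (31), January (31), February 2217 (28), March (31), April (30), May (31): 31 + 30 + 31 + 31 + 28 + 31 + 30 + 31 = 243 days.
June 1–4, 2217: 4 days.
Residual: 255 days.
Total: 621 days.
621 mod 7 = 5, so 5 days before Wednesday is Friday.

Friday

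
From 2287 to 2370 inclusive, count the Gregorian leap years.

20

Years divisible by 4: 2288, 2292, …, 2368 — 21 in all.
Of these, 2300 is divisible by 100 but not 400, so not leap.
Leap years: 21 − 1 = 20.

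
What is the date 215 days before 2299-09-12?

2299-02-09

Count 215 days before September 12, 2299:
February 2299: 28 − 9 = 19 days remain (2299 is not a leap year, so February has 28 days).
Then March (31), April (30), May (31), June (30), July (31), August (31): 31 + 30 + 31 + 30 + 31 + 31 = 184 days.
September 1–12, 2299: 12 days.
Total: 19 + 184 + 12 = 215 days.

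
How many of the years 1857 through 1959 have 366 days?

24

Years divisible by 4: 1860, 1864, …, 1956 — 25 in all.
Of these, 1900 is divisible by 100 but not 400, so not leap.
Leap years: 25 − 1 = 24.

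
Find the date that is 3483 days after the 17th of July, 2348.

the 29th of January, 2358

Count 3483 days after July 17, 2348:
From July 17, 2348 to July 17, 2357: 9 years, of which 2 contain a Feb 29 — 7×365 + 2×366 = 3287 days.
July 2357: 31 − 17 = 14 days remain.
Then August (31), September (30), October (31), November (30), December (31): 31 + 30 + 31 + 30 + 31 = 153 days.
January 1–29, 2358: 29 days.
Residual: 196 days.
Total: 3483 days.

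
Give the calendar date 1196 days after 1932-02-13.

1935-05-24

Count 1196 days after February 13, 1932:
Day-of-year of February 13, 1932: 44.
Day-of-year of May 24, 1935: 144.
1932 has 366 days, so 366 − 44 = 322 days remain in 1932.
Full years: 1933: 365; 1934: 365. Sum = 730.
Total: 322 + 730 + 144 = 1196 days.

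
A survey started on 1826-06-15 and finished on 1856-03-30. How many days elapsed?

Day-of-year of June 15, 1826: 166.
Day-of-year of March 30, 1856: 90.
1826 has 365 days, so 365 − 166 = 199 days remain in 1826.
Full years 1827–1855: 22 common + 7 leap = 22×365 + 7×366 = 10592 days.
Total: 199 + 10592 + 90 = 10881 days.

10881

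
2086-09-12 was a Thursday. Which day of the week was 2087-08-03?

September 2086: 30 − 12 = 18 days remain.
Then 10 full months totalling 304 days.
August 1–3, 2087: 3 days.
Total: 18 + 304 + 3 = 325 days.
325 mod 7 = 3, so 3 days after Thursday is Sunday.

Sunday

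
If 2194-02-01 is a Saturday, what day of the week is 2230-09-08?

From February 1, 2194 to February 1, 2230: 36 years, of which 8 contain a Feb 29 — 28×365 + 8×366 = 13148 days.
(2200 is not a leap year (divisible by 100 but not 400).)
February 2230: 28 − 1 = 27 days remain (2230 is not a leap year, so February has 28 days).
Then March (31), April (30), May (31), June (30), July (31), August (31): 31 + 30 + 31 + 30 + 31 + 31 = 184 days.
September 1–8, 2230: 8 days.
Residual: 219 days.
Total: 13367 days.
13367 mod 7 = 4, so 4 days after Saturday is Wednesday.

Wednesday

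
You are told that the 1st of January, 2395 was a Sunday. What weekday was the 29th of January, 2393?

Friday

Count forward from the earlier date (January 29, 2393) to the later (January 1, 2395):
January 29, 2393 → January 29, 2394: 365 days.
January 2394: 31 − 29 = 2 days remain.
Then 11 full months totalling 334 days.
January 1, 2395: 1 day.
Residual: 337 days.
Total: 702 days.
702 mod 7 = 2, so 2 days before Sunday is Friday.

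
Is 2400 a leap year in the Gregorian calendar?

Yes

2400 is a leap year (divisible by 400).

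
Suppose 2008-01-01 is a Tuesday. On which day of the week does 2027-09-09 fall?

Day-of-year of January 1, 2008: 1.
Day-of-year of September 9, 2027: 252.
2008 has 366 days, so 366 − 1 = 365 days remain in 2008.
Full years 2009–2026: 14 common + 4 leap = 14×365 + 4×366 = 6574 days.
Total: 365 + 6574 + 252 = 7191 days.
7191 mod 7 = 2, so 2 days after Tuesday is Thursday.

Thursday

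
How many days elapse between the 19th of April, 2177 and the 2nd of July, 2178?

439

April 19, 2177 → April 19, 2178: 365 days.
April 2178: 30 − 19 = 11 days remain.
Then May (31), June (30): 31 + 30 = 61 days.
July 1–2, 2178: 2 days.
Residual: 74 days.
Total: 439 days.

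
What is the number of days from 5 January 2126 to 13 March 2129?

January 5, 2126 → January 5, 2127: 365 days.
January 5, 2127 → January 5, 2128: 365 days.
January 5, 2128 → January 5, 2129: 366 days (2128 is a leap year).
January 2129: 31 − 5 = 26 days remain.
Then February 2129 (28): 28 days.
March 1–13, 2129: 13 days.
Residual: 67 days.
Total: 1163 days.

1163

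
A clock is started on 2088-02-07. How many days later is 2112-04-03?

From February 7, 2088 to February 7, 2112: 24 years, of which 5 contain a Feb 29 — 19×365 + 5×366 = 8765 days.
(2100 is not a leap year (divisible by 100 but not 400).)
February 2112: 29 − 7 = 22 days remain (2112 is a leap year, so February has 29 days).
Then March (31): 31 days.
April 1–3, 2112: 3 days.
Residual: 56 days.
Total: 8821 days.

8821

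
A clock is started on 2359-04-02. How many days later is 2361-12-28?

1001

April 2, 2359 → April 2, 2360: 366 days (2360 is a leap year).
April 2, 2360 → April 2, 2361: 365 days.
April 2361: 30 − 2 = 28 days remain.
Then May (31), June (30), July (31), August (31), September (30), October (31), November (30): 31 + 30 + 31 + 31 + 30 + 31 + 30 = 214 days.
December 1–28, 2361: 28 days.
Residual: 270 days.
Total: 1001 days.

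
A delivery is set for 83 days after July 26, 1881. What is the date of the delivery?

October 17, 1881

Count 83 days after July 26, 1881:
July 1881: 31 − 26 = 5 days remain.
Then August (31), September (30): 31 + 30 = 61 days.
October 1–17, 1881: 17 days.
Total: 5 + 61 + 17 = 83 days.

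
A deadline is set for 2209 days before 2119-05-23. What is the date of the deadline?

2113-05-05

Count 2209 days before May 23, 2119:
May 5, 2113 → May 5, 2114: 365 days.
May 5, 2114 → May 5, 2115: 365 days.
May 5, 2115 → May 5, 2116: 366 days (2116 is a leap year).
May 5, 2116 → May 5, 2117: 365 days.
May 5, 2117 → May 5, 2118: 365 days.
May 5, 2118 → May 5, 2119: 365 days.
Within May 2119: 23 − 5 = 18 days.
Total: 2209 days.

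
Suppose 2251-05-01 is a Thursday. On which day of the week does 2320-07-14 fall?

From May 1, 2251 to May 1, 2320: 69 years, of which 17 contain a Feb 29 — 52×365 + 17×366 = 25202 days.
(2300 is not a leap year (divisible by 100 but not 400).)
May 2320: 31 − 1 = 30 days remain.
Then June (30): 30 days.
July 1–14, 2320: 14 days.
Residual: 74 days.
Total: 25276 days.
25276 mod 7 = 6, so 6 days after Thursday is Wednesday.

Wednesday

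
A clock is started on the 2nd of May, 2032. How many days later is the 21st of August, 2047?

5589

From May 2, 2032 to May 2, 2047: 15 years, of which 3 contain a Feb 29 — 12×365 + 3×366 = 5478 days.
May 2047: 31 − 2 = 29 days remain.
Then June (30), July (31): 30 + 31 = 61 days.
August 1–21, 2047: 21 days.
Residual: 111 days.
Total: 5589 days.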